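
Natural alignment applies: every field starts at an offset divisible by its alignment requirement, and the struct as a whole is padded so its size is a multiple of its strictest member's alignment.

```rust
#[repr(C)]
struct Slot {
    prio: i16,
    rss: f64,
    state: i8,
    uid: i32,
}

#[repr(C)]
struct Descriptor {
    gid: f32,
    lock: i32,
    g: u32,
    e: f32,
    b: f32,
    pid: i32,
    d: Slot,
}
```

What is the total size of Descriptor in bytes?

Slot: prio at 0 (size 2, align 2) → ends 2; pad 6 to align 8 for rss; rss at 8 (size 8, align 8) → ends 16; state at 16 (size 1, align 1) → ends 17; pad 3 to align 4 for uid; uid at 20 (size 4, align 4) → ends 24; total 24 bytes, alignment 8
gid at 0 (size 4, align 4) → ends 4
lock at 4 (size 4, align 4) → ends 8
g at 8 (size 4, align 4) → ends 12
e at 12 (size 4, align 4) → ends 16
b at 16 (size 4, align 4) → ends 20
pid at 20 (size 4, align 4) → ends 24
d at 24 (size 24, align 8) → ends 48
total 48 bytes, alignment 8

48 bytes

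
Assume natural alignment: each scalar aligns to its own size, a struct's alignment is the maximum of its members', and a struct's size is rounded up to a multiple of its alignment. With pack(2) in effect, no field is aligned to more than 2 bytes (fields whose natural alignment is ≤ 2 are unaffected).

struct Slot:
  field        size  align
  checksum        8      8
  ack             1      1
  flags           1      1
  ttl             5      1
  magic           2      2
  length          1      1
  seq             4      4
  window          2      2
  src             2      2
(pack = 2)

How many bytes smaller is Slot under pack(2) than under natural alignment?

natural layout:
  @0: checksum [8B, align 8] → 8
  @8: ack [1B, align 1] → 9
  @9: flags [1B, align 1] → 10
  @10: ttl [5B, align 1] → 15
  +1 pad (align 2)
  @16: magic [2B, align 2] → 18
  @18: length [1B, align 1] → 19
  +1 pad (align 4)
  @20: seq [4B, align 4] → 24
  @24: window [2B, align 2] → 26
  @26: src [2B, align 2] → 28
  +4 tail pad (align 8)
  size 32, align 8
packed(2) layout:
  @0: checksum [8B, align 2] → 8
  @8: ack [1B, align 1] → 9
  @9: flags [1B, align 1] → 10
  @10: ttl [5B, align 1] → 15
  +1 pad (align 2)
  @16: magic [2B, align 2] → 18
  @18: length [1B, align 1] → 19
  +1 pad (align 2)
  @20: seq [4B, align 2] → 24
  @24: window [2B, align 2] → 26
  @26: src [2B, align 2] → 28
  size 28, align 2
32 − 28 = 4

4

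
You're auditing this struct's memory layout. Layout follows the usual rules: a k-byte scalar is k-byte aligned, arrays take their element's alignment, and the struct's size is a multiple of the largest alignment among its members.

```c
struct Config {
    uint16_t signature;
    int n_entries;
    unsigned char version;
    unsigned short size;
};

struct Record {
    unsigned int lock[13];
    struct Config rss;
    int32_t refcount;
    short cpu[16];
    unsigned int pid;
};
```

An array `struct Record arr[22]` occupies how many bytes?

2288

Config: @0: signature [2B, align 2] → 2; +2 pad (align 4); @4: n_entries [4B, align 4] → 8; @8: version [1B, align 1] → 9; +1 pad (align 2); @10: size [2B, align 2] → 12; size 12, align 4
@0: lock [52B, align 4] → 52
@52: rss [12B, align 4] → 64
@64: refcount [4B, align 4] → 68
@68: cpu [32B, align 2] → 100
@100: pid [4B, align 4] → 104
size 104, align 4
array of 22: 22 × 104 = 2288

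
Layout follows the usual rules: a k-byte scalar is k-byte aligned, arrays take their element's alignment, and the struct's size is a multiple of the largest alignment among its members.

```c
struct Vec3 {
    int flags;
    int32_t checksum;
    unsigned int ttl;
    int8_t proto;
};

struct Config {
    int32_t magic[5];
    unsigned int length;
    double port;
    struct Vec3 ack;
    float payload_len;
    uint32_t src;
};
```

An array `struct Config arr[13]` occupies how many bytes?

Vec3: flags at 0 (size 4, align 4) → ends 4; checksum at 4 (size 4, align 4) → ends 8; ttl at 8 (size 4, align 4) → ends 12; proto at 12 (size 1, align 1) → ends 13; tail pad 3 to reach multiple of 4; total 16 bytes, alignment 4
magic at 0 (size 20, align 4) → ends 20
length at 20 (size 4, align 4) → ends 24
port at 24 (size 8, align 8) → ends 32
ack at 32 (size 16, align 4) → ends 48
payload_len at 48 (size 4, align 4) → ends 52
src at 52 (size 4, align 4) → ends 56
total 56 bytes, alignment 8
array of 13: 13 × 56 = 728

728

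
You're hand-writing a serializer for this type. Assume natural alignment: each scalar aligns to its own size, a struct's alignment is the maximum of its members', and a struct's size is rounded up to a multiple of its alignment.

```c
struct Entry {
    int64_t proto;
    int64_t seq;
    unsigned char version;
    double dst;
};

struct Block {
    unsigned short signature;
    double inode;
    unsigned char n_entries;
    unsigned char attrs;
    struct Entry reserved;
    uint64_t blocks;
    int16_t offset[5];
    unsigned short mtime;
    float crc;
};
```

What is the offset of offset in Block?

Entry: @0: proto [8B, align 8] → 8; @8: seq [8B, align 8] → 16; @16: version [1B, align 1] → 17; +7 pad (align 8); @24: dst [8B, align 8] → 32; size 32, align 8
@0: signature [2B, align 2] → 2
+6 pad (align 8)
@8: inode [8B, align 8] → 16
@16: n_entries [1B, align 1] → 17
@17: attrs [1B, align 1] → 18
+6 pad (align 8)
@24: reserved [32B, align 8] → 56
@56: blocks [8B, align 8] → 64
@64: offset [10B, align 2] → 74

64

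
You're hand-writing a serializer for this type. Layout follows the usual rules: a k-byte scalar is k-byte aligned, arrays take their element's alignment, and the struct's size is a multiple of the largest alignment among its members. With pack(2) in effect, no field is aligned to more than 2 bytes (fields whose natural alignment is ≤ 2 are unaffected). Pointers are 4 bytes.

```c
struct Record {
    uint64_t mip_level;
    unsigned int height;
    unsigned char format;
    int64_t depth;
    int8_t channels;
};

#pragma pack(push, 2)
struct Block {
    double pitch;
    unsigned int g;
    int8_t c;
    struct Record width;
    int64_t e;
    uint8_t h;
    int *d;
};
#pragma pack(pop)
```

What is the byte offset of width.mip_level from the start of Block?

Record: @0: mip_level [8B, align 8] → 8; @8: height [4B, align 4] → 12; @12: format [1B, align 1] → 13; +3 pad (align 8); @16: depth [8B, align 8] → 24; @24: channels [1B, align 1] → 25; +7 tail pad (align 8); size 32, align 8
@0: pitch [8B, align 2] → 8
@8: g [4B, align 2] → 12
@12: c [1B, align 1] → 13
+1 pad (align 2)
@14: width [32B, align 2] → 46
within Record: mip_level at 0
14 + 0 = 14

14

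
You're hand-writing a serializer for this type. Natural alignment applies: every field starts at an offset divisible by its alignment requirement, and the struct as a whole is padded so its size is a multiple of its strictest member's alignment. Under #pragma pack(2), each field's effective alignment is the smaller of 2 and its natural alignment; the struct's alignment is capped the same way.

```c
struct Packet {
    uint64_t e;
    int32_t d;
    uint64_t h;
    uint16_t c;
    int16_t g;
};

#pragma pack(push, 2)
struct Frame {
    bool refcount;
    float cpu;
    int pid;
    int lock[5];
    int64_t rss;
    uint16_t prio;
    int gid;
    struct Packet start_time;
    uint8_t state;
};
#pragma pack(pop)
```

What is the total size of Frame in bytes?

Packet: e at 0 (size 8, align 8) → ends 8; d at 8 (size 4, align 4) → ends 12; pad 4 to align 8 for h; h at 16 (size 8, align 8) → ends 24; c at 24 (size 2, align 2) → ends 26; g at 26 (size 2, align 2) → ends 28; tail pad 4 to reach multiple of 8; total 32 bytes, alignment 8
refcount at 0 (size 1, align 1) → ends 1
pad 1 to align 2 for cpu
cpu at 2 (size 4, align 2) → ends 6
pid at 6 (size 4, align 2) → ends 10
lock at 10 (size 20, align 2) → ends 30
rss at 30 (size 8, align 2) → ends 38
prio at 38 (size 2, align 2) → ends 40
gid at 40 (size 4, align 2) → ends 44
start_time at 44 (size 32, align 2) → ends 76
state at 76 (size 1, align 1) → ends 77
tail pad 1 to reach multiple of 2
total 78 bytes, alignment 2

78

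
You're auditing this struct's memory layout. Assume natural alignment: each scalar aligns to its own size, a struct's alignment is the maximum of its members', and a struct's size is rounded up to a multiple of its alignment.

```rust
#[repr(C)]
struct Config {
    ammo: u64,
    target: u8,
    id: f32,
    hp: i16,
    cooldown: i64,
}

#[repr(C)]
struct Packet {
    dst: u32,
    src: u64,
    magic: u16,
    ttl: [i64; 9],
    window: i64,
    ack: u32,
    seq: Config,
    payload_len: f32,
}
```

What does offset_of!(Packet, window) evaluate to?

96

Config: ammo at 0 (size 8, align 8) → ends 8; target at 8 (size 1, align 1) → ends 9; pad 3 to align 4 for id; id at 12 (size 4, align 4) → ends 16; hp at 16 (size 2, align 2) → ends 18; pad 6 to align 8 for cooldown; cooldown at 24 (size 8, align 8) → ends 32; total 32 bytes, alignment 8
dst at 0 (size 4, align 4) → ends 4
pad 4 to align 8 for src
src at 8 (size 8, align 8) → ends 16
magic at 16 (size 2, align 2) → ends 18
pad 6 to align 8 for ttl
ttl at 24 (size 72, align 8) → ends 96
window at 96 (size 8, align 8) → ends 104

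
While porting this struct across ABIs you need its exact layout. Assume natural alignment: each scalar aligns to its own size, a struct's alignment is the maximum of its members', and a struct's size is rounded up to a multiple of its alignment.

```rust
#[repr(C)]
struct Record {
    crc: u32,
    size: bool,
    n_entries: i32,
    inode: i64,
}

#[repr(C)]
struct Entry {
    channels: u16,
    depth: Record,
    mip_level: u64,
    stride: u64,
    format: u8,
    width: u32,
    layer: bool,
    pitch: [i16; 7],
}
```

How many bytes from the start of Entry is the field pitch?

58

Record: 0..4  crc  (4B, 4-aligned); 4..5  size  (1B, 1-aligned); 5..8  -- padding (3B); 8..12  n_entries  (4B, 4-aligned); 12..16  -- padding (4B); 16..24  inode  (8B, 8-aligned); sizeof = 24, alignof = 8
0..2  channels  (2B, 2-aligned)
2..8  -- padding (6B)
8..32  depth  (24B, 8-aligned)
32..40  mip_level  (8B, 8-aligned)
40..48  stride  (8B, 8-aligned)
48..49  format  (1B, 1-aligned)
49..52  -- padding (3B)
52..56  width  (4B, 4-aligned)
56..57  layer  (1B, 1-aligned)
57..58  -- padding (1B)
58..72  pitch  (14B, 2-aligned)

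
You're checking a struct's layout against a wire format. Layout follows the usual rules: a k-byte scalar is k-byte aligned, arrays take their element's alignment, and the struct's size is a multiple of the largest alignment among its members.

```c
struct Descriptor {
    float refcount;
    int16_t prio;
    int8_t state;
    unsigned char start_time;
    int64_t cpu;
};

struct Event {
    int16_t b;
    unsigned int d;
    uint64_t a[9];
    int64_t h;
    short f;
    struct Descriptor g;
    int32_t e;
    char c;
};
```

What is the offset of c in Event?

Descriptor: refcount at 0 (size 4, align 4) → ends 4; prio at 4 (size 2, align 2) → ends 6; state at 6 (size 1, align 1) → ends 7; start_time at 7 (size 1, align 1) → ends 8; cpu at 8 (size 8, align 8) → ends 16; total 16 bytes, alignment 8
b at 0 (size 2, align 2) → ends 2
pad 2 to align 4 for d
d at 4 (size 4, align 4) → ends 8
a at 8 (size 72, align 8) → ends 80
h at 80 (size 8, align 8) → ends 88
f at 88 (size 2, align 2) → ends 90
pad 6 to align 8 for g
g at 96 (size 16, align 8) → ends 112
e at 112 (size 4, align 4) → ends 116
c at 116 (size 1, align 1) → ends 117

116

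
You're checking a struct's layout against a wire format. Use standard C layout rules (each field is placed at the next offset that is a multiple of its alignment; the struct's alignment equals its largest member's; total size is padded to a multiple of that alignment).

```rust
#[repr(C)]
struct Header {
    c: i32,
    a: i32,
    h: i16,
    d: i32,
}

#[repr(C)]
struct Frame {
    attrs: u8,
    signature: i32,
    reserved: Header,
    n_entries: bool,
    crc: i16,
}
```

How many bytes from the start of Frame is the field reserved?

8

Header: 0..4  c  (4B, 4-aligned); 4..8  a  (4B, 4-aligned); 8..10  h  (2B, 2-aligned); 10..12  -- padding (2B); 12..16  d  (4B, 4-aligned); sizeof = 16, alignof = 4
0..1  attrs  (1B, 1-aligned)
1..4  -- padding (3B)
4..8  signature  (4B, 4-aligned)
8..24  reserved  (16B, 4-aligned)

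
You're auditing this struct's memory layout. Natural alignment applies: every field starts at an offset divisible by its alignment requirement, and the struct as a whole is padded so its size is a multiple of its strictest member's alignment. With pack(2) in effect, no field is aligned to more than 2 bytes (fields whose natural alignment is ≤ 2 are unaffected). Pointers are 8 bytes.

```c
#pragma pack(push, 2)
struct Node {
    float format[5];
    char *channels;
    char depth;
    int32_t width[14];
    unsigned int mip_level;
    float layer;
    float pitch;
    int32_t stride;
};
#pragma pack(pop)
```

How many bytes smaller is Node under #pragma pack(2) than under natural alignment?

10

natural layout:
  0..20  format  (20B, 4-aligned)
  20..24  -- padding (4B)
  24..32  channels  (8B, 8-aligned)
  32..33  depth  (1B, 1-aligned)
  33..36  -- padding (3B)
  36..92  width  (56B, 4-aligned)
  92..96  mip_level  (4B, 4-aligned)
  96..100  layer  (4B, 4-aligned)
  100..104  pitch  (4B, 4-aligned)
  104..108  stride  (4B, 4-aligned)
  108..112  -- tail padding (4B)
  sizeof = 112, alignof = 8
packed(2) layout:
  0..20  format  (20B, 2-aligned)
  20..28  channels  (8B, 2-aligned)
  28..29  depth  (1B, 1-aligned)
  29..30  -- padding (1B)
  30..86  width  (56B, 2-aligned)
  86..90  mip_level  (4B, 2-aligned)
  90..94  layer  (4B, 2-aligned)
  94..98  pitch  (4B, 2-aligned)
  98..102  stride  (4B, 2-aligned)
  sizeof = 102, alignof = 2
112 − 102 = 10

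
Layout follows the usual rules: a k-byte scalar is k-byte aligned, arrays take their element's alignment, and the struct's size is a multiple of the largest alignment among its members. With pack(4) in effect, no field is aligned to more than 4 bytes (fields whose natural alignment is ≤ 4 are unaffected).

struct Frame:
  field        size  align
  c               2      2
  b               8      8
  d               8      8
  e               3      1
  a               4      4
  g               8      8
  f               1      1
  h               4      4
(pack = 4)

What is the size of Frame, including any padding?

0..2  c  (2B, 2-aligned)
2..4  -- padding (2B)
4..12  b  (8B, 4-aligned)
12..20  d  (8B, 4-aligned)
20..23  e  (3B, 1-aligned)
23..24  -- padding (1B)
24..28  a  (4B, 4-aligned)
28..36  g  (8B, 4-aligned)
36..37  f  (1B, 1-aligned)
37..40  -- padding (3B)
40..44  h  (4B, 4-aligned)
sizeof = 44, alignof = 4

44 bytes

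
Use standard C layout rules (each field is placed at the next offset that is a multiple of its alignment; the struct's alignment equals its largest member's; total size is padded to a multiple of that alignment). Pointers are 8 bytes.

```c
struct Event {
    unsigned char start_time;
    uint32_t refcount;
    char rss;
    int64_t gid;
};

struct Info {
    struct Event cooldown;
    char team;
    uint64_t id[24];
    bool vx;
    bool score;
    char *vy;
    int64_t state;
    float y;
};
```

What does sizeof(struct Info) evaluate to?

Event: start_time at 0 (size 1, align 1) → ends 1; pad 3 to align 4 for refcount; refcount at 4 (size 4, align 4) → ends 8; rss at 8 (size 1, align 1) → ends 9; pad 7 to align 8 for gid; gid at 16 (size 8, align 8) → ends 24; total 24 bytes, alignment 8
cooldown at 0 (size 24, align 8) → ends 24
team at 24 (size 1, align 1) → ends 25
pad 7 to align 8 for id
id at 32 (size 192, align 8) → ends 224
vx at 224 (size 1, align 1) → ends 225
score at 225 (size 1, align 1) → ends 226
pad 6 to align 8 for vy
vy at 232 (size 8, align 8) → ends 240
state at 240 (size 8, align 8) → ends 248
y at 248 (size 4, align 4) → ends 252
tail pad 4 to reach multiple of 8
total 256 bytes, alignment 8

256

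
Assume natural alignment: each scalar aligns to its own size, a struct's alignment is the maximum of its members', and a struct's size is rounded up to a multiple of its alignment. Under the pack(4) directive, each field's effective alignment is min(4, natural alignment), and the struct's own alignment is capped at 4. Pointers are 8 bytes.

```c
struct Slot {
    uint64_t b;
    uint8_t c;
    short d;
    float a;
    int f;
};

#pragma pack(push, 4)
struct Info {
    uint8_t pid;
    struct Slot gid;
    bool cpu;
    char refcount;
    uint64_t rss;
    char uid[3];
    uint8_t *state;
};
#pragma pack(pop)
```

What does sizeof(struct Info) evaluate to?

Slot: b at 0 (size 8, align 8) → ends 8; c at 8 (size 1, align 1) → ends 9; pad 1 to align 2 for d; d at 10 (size 2, align 2) → ends 12; a at 12 (size 4, align 4) → ends 16; f at 16 (size 4, align 4) → ends 20; tail pad 4 to reach multiple of 8; total 24 bytes, alignment 8
pid at 0 (size 1, align 1) → ends 1
pad 3 to align 4 for gid
gid at 4 (size 24, align 4) → ends 28
cpu at 28 (size 1, align 1) → ends 29
refcount at 29 (size 1, align 1) → ends 30
pad 2 to align 4 for rss
rss at 32 (size 8, align 4) → ends 40
uid at 40 (size 3, align 1) → ends 43
pad 1 to align 4 for state
state at 44 (size 8, align 4) → ends 52
total 52 bytes, alignment 4

52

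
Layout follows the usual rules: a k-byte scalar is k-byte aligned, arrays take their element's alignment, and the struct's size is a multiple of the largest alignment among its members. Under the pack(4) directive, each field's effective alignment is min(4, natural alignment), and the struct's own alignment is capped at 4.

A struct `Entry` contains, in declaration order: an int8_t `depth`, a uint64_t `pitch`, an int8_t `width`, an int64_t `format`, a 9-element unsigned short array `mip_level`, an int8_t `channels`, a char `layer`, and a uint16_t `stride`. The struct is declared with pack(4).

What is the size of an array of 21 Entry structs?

1008

depth at 0 (size 1, align 1) → ends 1
pad 3 to align 4 for pitch
pitch at 4 (size 8, align 4) → ends 12
width at 12 (size 1, align 1) → ends 13
pad 3 to align 4 for format
format at 16 (size 8, align 4) → ends 24
mip_level at 24 (size 18, align 2) → ends 42
channels at 42 (size 1, align 1) → ends 43
layer at 43 (size 1, align 1) → ends 44
stride at 44 (size 2, align 2) → ends 46
tail pad 2 to reach multiple of 4
total 48 bytes, alignment 4
array of 21: 21 × 48 = 1008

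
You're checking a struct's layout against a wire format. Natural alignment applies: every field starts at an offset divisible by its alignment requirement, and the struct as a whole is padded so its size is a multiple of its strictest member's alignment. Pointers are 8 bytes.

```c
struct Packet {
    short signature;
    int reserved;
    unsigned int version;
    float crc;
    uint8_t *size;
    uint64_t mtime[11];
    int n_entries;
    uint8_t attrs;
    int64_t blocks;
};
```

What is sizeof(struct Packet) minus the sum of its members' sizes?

signature at 0 (size 2, align 2) → ends 2
pad 2 to align 4 for reserved
reserved at 4 (size 4, align 4) → ends 8
version at 8 (size 4, align 4) → ends 12
crc at 12 (size 4, align 4) → ends 16
size at 16 (size 8, align 8) → ends 24
mtime at 24 (size 88, align 8) → ends 112
n_entries at 112 (size 4, align 4) → ends 116
attrs at 116 (size 1, align 1) → ends 117
pad 3 to align 8 for blocks
blocks at 120 (size 8, align 8) → ends 128
total 128 bytes, alignment 8
data bytes 123, size 128 → padding 5

5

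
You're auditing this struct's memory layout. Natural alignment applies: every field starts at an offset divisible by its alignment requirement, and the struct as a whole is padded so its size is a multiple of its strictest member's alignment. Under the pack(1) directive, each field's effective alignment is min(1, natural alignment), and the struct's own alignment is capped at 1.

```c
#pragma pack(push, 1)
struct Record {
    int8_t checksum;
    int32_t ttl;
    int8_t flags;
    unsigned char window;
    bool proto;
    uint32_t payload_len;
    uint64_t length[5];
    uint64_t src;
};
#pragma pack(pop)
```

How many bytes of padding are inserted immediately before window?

0

0..1  checksum  (1B, 1-aligned)
1..5  ttl  (4B, 1-aligned)
5..6  flags  (1B, 1-aligned)
6..7  window  (1B, 1-aligned)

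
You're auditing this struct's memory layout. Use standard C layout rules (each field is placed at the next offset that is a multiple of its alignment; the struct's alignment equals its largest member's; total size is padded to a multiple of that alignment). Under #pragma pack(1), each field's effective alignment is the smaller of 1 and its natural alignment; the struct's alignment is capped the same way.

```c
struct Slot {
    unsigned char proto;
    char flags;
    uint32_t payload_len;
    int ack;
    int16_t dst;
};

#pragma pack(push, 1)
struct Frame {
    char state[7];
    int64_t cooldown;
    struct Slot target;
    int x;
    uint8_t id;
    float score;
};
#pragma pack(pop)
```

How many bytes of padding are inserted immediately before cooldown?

Slot: @0: proto [1B, align 1] → 1; @1: flags [1B, align 1] → 2; +2 pad (align 4); @4: payload_len [4B, align 4] → 8; @8: ack [4B, align 4] → 12; @12: dst [2B, align 2] → 14; +2 tail pad (align 4); size 16, align 4
@0: state [7B, align 1] → 7
@7: cooldown [8B, align 1] → 15

0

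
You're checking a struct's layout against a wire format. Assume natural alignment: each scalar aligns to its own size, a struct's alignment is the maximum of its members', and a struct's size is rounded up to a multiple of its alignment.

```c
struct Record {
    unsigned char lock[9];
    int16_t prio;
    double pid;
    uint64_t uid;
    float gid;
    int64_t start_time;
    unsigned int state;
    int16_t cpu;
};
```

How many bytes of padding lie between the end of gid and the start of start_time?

4

@0: lock [9B, align 1] → 9
+1 pad (align 2)
@10: prio [2B, align 2] → 12
+4 pad (align 8)
@16: pid [8B, align 8] → 24
@24: uid [8B, align 8] → 32
@32: gid [4B, align 4] → 36
+4 pad (align 8)
@40: start_time [8B, align 8] → 48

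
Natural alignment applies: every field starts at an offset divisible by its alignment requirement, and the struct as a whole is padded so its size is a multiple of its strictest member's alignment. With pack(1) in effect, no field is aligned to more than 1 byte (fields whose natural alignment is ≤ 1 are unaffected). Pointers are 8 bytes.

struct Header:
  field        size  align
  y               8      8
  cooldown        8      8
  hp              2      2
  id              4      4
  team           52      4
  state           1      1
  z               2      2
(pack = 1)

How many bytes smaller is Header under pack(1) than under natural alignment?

3

natural layout:
  y at 0 (size 8, align 8) → ends 8
  cooldown at 8 (size 8, align 8) → ends 16
  hp at 16 (size 2, align 2) → ends 18
  pad 2 to align 4 for id
  id at 20 (size 4, align 4) → ends 24
  team at 24 (size 52, align 4) → ends 76
  state at 76 (size 1, align 1) → ends 77
  pad 1 to align 2 for z
  z at 78 (size 2, align 2) → ends 80
  total 80 bytes, alignment 8
packed(1) layout:
  y at 0 (size 8, align 1) → ends 8
  cooldown at 8 (size 8, align 1) → ends 16
  hp at 16 (size 2, align 1) → ends 18
  id at 18 (size 4, align 1) → ends 22
  team at 22 (size 52, align 1) → ends 74
  state at 74 (size 1, align 1) → ends 75
  z at 75 (size 2, align 1) → ends 77
  total 77 bytes, alignment 1
80 − 77 = 3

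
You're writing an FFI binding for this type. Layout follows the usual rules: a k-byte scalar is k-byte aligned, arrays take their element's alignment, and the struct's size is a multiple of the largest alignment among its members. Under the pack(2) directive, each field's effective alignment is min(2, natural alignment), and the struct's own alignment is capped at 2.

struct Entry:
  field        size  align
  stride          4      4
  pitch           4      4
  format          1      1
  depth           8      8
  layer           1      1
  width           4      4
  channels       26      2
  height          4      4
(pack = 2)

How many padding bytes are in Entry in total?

@0: stride [4B, align 2] → 4
@4: pitch [4B, align 2] → 8
@8: format [1B, align 1] → 9
+1 pad (align 2)
@10: depth [8B, align 2] → 18
@18: layer [1B, align 1] → 19
+1 pad (align 2)
@20: width [4B, align 2] → 24
@24: channels [26B, align 2] → 50
@50: height [4B, align 2] → 54
size 54, align 2
data bytes 52, size 54 → padding 2

2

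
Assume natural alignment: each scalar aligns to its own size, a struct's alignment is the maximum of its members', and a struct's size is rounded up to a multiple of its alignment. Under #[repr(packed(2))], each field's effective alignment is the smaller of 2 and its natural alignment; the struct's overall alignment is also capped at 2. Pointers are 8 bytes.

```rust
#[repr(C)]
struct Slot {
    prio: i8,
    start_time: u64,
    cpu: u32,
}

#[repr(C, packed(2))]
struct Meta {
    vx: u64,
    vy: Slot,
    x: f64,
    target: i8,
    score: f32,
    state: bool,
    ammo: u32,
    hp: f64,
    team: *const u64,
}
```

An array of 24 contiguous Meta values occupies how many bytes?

1632

Slot: prio at 0 (size 1, align 1) → ends 1; pad 7 to align 8 for start_time; start_time at 8 (size 8, align 8) → ends 16; cpu at 16 (size 4, align 4) → ends 20; tail pad 4 to reach multiple of 8; total 24 bytes, alignment 8
vx at 0 (size 8, align 2) → ends 8
vy at 8 (size 24, align 2) → ends 32
x at 32 (size 8, align 2) → ends 40
target at 40 (size 1, align 1) → ends 41
pad 1 to align 2 for score
score at 42 (size 4, align 2) → ends 46
state at 46 (size 1, align 1) → ends 47
pad 1 to align 2 for ammo
ammo at 48 (size 4, align 2) → ends 52
hp at 52 (size 8, align 2) → ends 60
team at 60 (size 8, align 2) → ends 68
total 68 bytes, alignment 2
array of 24: 24 × 68 = 1632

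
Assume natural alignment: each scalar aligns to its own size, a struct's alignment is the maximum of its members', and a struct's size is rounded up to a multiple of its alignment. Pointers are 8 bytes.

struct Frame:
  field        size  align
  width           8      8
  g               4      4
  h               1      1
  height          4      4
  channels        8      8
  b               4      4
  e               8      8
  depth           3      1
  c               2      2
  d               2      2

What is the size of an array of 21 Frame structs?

width at 0 (size 8, align 8) → ends 8
g at 8 (size 4, align 4) → ends 12
h at 12 (size 1, align 1) → ends 13
pad 3 to align 4 for height
height at 16 (size 4, align 4) → ends 20
pad 4 to align 8 for channels
channels at 24 (size 8, align 8) → ends 32
b at 32 (size 4, align 4) → ends 36
pad 4 to align 8 for e
e at 40 (size 8, align 8) → ends 48
depth at 48 (size 3, align 1) → ends 51
pad 1 to align 2 for c
c at 52 (size 2, align 2) → ends 54
d at 54 (size 2, align 2) → ends 56
total 56 bytes, alignment 8
array of 21: 21 × 56 = 1176

1176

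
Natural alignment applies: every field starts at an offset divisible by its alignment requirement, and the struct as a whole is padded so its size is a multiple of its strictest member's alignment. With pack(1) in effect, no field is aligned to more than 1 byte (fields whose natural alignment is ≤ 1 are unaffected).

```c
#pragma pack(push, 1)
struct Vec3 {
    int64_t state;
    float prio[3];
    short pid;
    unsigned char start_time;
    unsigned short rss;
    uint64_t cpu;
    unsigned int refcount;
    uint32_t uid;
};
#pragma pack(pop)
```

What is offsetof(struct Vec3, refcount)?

@0: state [8B, align 1] → 8
@8: prio [12B, align 1] → 20
@20: pid [2B, align 1] → 22
@22: start_time [1B, align 1] → 23
@23: rss [2B, align 1] → 25
@25: cpu [8B, align 1] → 33
@33: refcount [4B, align 1] → 37

33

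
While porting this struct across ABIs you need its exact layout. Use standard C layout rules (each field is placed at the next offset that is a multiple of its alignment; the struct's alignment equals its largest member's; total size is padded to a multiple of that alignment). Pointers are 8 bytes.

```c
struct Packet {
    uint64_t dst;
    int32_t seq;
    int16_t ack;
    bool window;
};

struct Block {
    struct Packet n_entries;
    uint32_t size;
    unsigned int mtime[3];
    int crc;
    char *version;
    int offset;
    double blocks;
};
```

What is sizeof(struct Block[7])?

Packet: dst at 0 (size 8, align 8) → ends 8; seq at 8 (size 4, align 4) → ends 12; ack at 12 (size 2, align 2) → ends 14; window at 14 (size 1, align 1) → ends 15; tail pad 1 to reach multiple of 8; total 16 bytes, alignment 8
n_entries at 0 (size 16, align 8) → ends 16
size at 16 (size 4, align 4) → ends 20
mtime at 20 (size 12, align 4) → ends 32
crc at 32 (size 4, align 4) → ends 36
pad 4 to align 8 for version
version at 40 (size 8, align 8) → ends 48
offset at 48 (size 4, align 4) → ends 52
pad 4 to align 8 for blocks
blocks at 56 (size 8, align 8) → ends 64
total 64 bytes, alignment 8
array of 7: 7 × 64 = 448

448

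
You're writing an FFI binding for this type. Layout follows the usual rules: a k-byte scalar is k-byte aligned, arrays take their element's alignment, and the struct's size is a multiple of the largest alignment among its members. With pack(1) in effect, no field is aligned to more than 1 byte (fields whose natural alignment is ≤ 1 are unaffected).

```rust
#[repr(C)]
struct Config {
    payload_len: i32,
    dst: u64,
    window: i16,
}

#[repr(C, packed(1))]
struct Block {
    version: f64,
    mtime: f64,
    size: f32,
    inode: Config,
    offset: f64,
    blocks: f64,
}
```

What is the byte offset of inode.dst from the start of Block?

Config: @0: payload_len [4B, align 4] → 4; +4 pad (align 8); @8: dst [8B, align 8] → 16; @16: window [2B, align 2] → 18; +6 tail pad (align 8); size 24, align 8
@0: version [8B, align 1] → 8
@8: mtime [8B, align 1] → 16
@16: size [4B, align 1] → 20
@20: inode [24B, align 1] → 44
within Config: dst at 8
20 + 8 = 28

28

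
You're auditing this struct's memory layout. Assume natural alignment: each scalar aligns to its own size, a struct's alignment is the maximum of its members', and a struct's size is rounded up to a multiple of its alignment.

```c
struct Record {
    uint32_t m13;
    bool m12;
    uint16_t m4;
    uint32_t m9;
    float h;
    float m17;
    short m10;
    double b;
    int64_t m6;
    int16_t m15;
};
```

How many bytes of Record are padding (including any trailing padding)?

9

0..4  m13  (4B, 4-aligned)
4..5  m12  (1B, 1-aligned)
5..6  -- padding (1B)
6..8  m4  (2B, 2-aligned)
8..12  m9  (4B, 4-aligned)
12..16  h  (4B, 4-aligned)
16..20  m17  (4B, 4-aligned)
20..22  m10  (2B, 2-aligned)
22..24  -- padding (2B)
24..32  b  (8B, 8-aligned)
32..40  m6  (8B, 8-aligned)
40..42  m15  (2B, 2-aligned)
42..48  -- tail padding (6B)
sizeof = 48, alignof = 8
data bytes 39, size 48 → padding 9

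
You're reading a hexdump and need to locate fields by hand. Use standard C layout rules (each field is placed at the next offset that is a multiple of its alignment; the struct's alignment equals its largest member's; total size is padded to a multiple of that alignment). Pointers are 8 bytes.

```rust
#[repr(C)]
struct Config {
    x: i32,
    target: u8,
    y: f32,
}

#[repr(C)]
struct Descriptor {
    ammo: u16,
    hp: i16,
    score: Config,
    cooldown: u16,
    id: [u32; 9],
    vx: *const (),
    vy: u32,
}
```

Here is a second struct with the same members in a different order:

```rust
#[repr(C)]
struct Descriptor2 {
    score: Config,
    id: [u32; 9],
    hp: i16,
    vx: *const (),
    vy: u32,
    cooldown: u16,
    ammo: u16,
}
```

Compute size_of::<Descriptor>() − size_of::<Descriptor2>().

Config: x at 0 (size 4, align 4) → ends 4; target at 4 (size 1, align 1) → ends 5; pad 3 to align 4 for y; y at 8 (size 4, align 4) → ends 12; total 12 bytes, alignment 4
ammo at 0 (size 2, align 2) → ends 2
hp at 2 (size 2, align 2) → ends 4
score at 4 (size 12, align 4) → ends 16
cooldown at 16 (size 2, align 2) → ends 18
pad 2 to align 4 for id
id at 20 (size 36, align 4) → ends 56
vx at 56 (size 8, align 8) → ends 64
vy at 64 (size 4, align 4) → ends 68
tail pad 4 to reach multiple of 8
total 72 bytes, alignment 8
— Descriptor2 —
score at 0 (size 12, align 4) → ends 12
id at 12 (size 36, align 4) → ends 48
hp at 48 (size 2, align 2) → ends 50
pad 6 to align 8 for vx
vx at 56 (size 8, align 8) → ends 64
vy at 64 (size 4, align 4) → ends 68
cooldown at 68 (size 2, align 2) → ends 70
ammo at 70 (size 2, align 2) → ends 72
total 72 bytes, alignment 8
72 − 72 = 0

0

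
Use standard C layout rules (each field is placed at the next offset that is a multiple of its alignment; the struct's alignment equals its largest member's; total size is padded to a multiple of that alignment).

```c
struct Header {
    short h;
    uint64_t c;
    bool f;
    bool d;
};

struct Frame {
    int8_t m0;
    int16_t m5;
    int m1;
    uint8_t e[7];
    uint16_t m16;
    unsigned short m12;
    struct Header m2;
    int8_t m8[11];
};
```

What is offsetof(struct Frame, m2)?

24

Header: h at 0 (size 2, align 2) → ends 2; pad 6 to align 8 for c; c at 8 (size 8, align 8) → ends 16; f at 16 (size 1, align 1) → ends 17; d at 17 (size 1, align 1) → ends 18; tail pad 6 to reach multiple of 8; total 24 bytes, alignment 8
m0 at 0 (size 1, align 1) → ends 1
pad 1 to align 2 for m5
m5 at 2 (size 2, align 2) → ends 4
m1 at 4 (size 4, align 4) → ends 8
e at 8 (size 7, align 1) → ends 15
pad 1 to align 2 for m16
m16 at 16 (size 2, align 2) → ends 18
m12 at 18 (size 2, align 2) → ends 20
pad 4 to align 8 for m2
m2 at 24 (size 24, align 8) → ends 48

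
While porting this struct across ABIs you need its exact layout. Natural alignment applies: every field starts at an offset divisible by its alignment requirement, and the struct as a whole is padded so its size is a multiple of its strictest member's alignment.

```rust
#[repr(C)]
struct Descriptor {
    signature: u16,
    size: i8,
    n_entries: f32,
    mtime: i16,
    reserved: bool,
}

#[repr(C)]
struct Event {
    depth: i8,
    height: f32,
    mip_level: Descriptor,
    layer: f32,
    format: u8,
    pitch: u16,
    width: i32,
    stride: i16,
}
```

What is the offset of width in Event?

28

Descriptor: signature at 0 (size 2, align 2) → ends 2; size at 2 (size 1, align 1) → ends 3; pad 1 to align 4 for n_entries; n_entries at 4 (size 4, align 4) → ends 8; mtime at 8 (size 2, align 2) → ends 10; reserved at 10 (size 1, align 1) → ends 11; tail pad 1 to reach multiple of 4; total 12 bytes, alignment 4
depth at 0 (size 1, align 1) → ends 1
pad 3 to align 4 for height
height at 4 (size 4, align 4) → ends 8
mip_level at 8 (size 12, align 4) → ends 20
layer at 20 (size 4, align 4) → ends 24
format at 24 (size 1, align 1) → ends 25
pad 1 to align 2 for pitch
pitch at 26 (size 2, align 2) → ends 28
width at 28 (size 4, align 4) → ends 32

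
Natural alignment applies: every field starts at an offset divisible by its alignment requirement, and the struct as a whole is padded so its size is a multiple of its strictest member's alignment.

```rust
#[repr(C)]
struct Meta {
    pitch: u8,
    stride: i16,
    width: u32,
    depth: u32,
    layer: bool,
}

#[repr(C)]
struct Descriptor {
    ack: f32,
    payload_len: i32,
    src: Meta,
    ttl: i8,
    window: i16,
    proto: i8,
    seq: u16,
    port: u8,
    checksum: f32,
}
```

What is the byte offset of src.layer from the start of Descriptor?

Meta: @0: pitch [1B, align 1] → 1; +1 pad (align 2); @2: stride [2B, align 2] → 4; @4: width [4B, align 4] → 8; @8: depth [4B, align 4] → 12; @12: layer [1B, align 1] → 13; +3 tail pad (align 4); size 16, align 4
@0: ack [4B, align 4] → 4
@4: payload_len [4B, align 4] → 8
@8: src [16B, align 4] → 24
within Meta: layer at 12
8 + 12 = 20

20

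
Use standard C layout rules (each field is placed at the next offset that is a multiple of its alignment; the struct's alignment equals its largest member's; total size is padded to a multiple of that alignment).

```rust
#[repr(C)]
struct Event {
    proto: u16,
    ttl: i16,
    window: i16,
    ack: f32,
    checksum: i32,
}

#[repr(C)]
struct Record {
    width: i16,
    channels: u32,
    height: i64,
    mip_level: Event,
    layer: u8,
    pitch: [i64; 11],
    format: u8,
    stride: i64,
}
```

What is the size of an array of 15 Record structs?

2160

Event: 0..2  proto  (2B, 2-aligned); 2..4  ttl  (2B, 2-aligned); 4..6  window  (2B, 2-aligned); 6..8  -- padding (2B); 8..12  ack  (4B, 4-aligned); 12..16  checksum  (4B, 4-aligned); sizeof = 16, alignof = 4
0..2  width  (2B, 2-aligned)
2..4  -- padding (2B)
4..8  channels  (4B, 4-aligned)
8..16  height  (8B, 8-aligned)
16..32  mip_level  (16B, 4-aligned)
32..33  layer  (1B, 1-aligned)
33..40  -- padding (7B)
40..128  pitch  (88B, 8-aligned)
128..129  format  (1B, 1-aligned)
129..136  -- padding (7B)
136..144  stride  (8B, 8-aligned)
sizeof = 144, alignof = 8
array of 15: 15 × 144 = 2160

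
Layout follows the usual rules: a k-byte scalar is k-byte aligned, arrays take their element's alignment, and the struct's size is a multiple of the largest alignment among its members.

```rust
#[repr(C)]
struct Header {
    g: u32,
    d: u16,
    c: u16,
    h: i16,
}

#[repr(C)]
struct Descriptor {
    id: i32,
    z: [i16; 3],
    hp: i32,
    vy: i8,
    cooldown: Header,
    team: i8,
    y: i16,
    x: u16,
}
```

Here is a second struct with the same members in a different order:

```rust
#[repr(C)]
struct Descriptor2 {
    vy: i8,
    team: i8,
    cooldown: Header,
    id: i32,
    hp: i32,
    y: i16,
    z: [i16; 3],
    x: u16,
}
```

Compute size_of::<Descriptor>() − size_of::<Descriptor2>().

4

Header: g at 0 (size 4, align 4) → ends 4; d at 4 (size 2, align 2) → ends 6; c at 6 (size 2, align 2) → ends 8; h at 8 (size 2, align 2) → ends 10; tail pad 2 to reach multiple of 4; total 12 bytes, alignment 4
id at 0 (size 4, align 4) → ends 4
z at 4 (size 6, align 2) → ends 10
pad 2 to align 4 for hp
hp at 12 (size 4, align 4) → ends 16
vy at 16 (size 1, align 1) → ends 17
pad 3 to align 4 for cooldown
cooldown at 20 (size 12, align 4) → ends 32
team at 32 (size 1, align 1) → ends 33
pad 1 to align 2 for y
y at 34 (size 2, align 2) → ends 36
x at 36 (size 2, align 2) → ends 38
tail pad 2 to reach multiple of 4
total 40 bytes, alignment 4
— Descriptor2 —
vy at 0 (size 1, align 1) → ends 1
team at 1 (size 1, align 1) → ends 2
pad 2 to align 4 for cooldown
cooldown at 4 (size 12, align 4) → ends 16
id at 16 (size 4, align 4) → ends 20
hp at 20 (size 4, align 4) → ends 24
y at 24 (size 2, align 2) → ends 26
z at 26 (size 6, align 2) → ends 32
x at 32 (size 2, align 2) → ends 34
tail pad 2 to reach multiple of 4
total 36 bytes, alignment 4
40 − 36 = 4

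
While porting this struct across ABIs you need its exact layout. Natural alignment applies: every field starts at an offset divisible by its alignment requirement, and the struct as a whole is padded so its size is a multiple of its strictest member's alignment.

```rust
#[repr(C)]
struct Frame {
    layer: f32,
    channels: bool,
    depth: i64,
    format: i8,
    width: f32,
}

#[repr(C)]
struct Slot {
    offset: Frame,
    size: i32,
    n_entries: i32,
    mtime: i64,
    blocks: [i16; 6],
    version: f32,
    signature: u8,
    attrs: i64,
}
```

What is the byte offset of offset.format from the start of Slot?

Frame: layer at 0 (size 4, align 4) → ends 4; channels at 4 (size 1, align 1) → ends 5; pad 3 to align 8 for depth; depth at 8 (size 8, align 8) → ends 16; format at 16 (size 1, align 1) → ends 17; pad 3 to align 4 for width; width at 20 (size 4, align 4) → ends 24; total 24 bytes, alignment 8
offset at 0 (size 24, align 8) → ends 24
within Frame: format at 16
0 + 16 = 16

16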